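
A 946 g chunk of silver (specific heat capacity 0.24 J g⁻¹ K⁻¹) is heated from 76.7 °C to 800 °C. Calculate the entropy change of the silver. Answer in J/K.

In kelvin: T₁ = 349.85 K, T₂ = 1073.15 K. ΔS = ∫dQ_rev/T = m c ln(T₂/T₁) = 946 × 0.24 × ln(1073.15/349.85) = 254 J/K.

ΔS = 254 J/K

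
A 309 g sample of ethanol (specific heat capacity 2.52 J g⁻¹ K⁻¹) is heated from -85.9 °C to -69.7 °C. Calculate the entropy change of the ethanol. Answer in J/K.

ΔS = 64.6 J/K

In kelvin: T₁ = 187.25 K, T₂ = 203.45 K. ΔS = ∫dQ_rev/T = m c ln(T₂/T₁) = 309 × 2.52 × ln(203.45/187.25) = 64.6 J/K.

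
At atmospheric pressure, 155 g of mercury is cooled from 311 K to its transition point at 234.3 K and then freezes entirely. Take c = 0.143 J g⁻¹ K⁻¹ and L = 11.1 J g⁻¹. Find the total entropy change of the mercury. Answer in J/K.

Cooling step: ΔS₁ = m c ln(T_tr/T_i) = 155 × 0.143 × ln(234.3/311) = -6.277 J/K.
Phase change: ΔS₂ = −mL/T_tr = −155 × 11.1 / 234.3 = -7.343 J/K.
ΔS_total = (-6.277) + (-7.343) = -13.6 J/K.

ΔS = -13.6 J/K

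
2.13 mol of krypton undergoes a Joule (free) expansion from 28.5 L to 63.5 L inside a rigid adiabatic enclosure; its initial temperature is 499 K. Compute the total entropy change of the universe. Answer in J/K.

For an ideal gas in free expansion Q = 0 and W = 0, so T is unchanged.
Entropy is a state function; using a reversible isothermal path, ΔS_gas = nR ln(V₂/V₁) = 2.13 × 8.314 × ln(63.5/28.5) = 14.2 J/K.
The insulated surroundings exchange no heat, so ΔS_surr = 0 and ΔS_universe = ΔS_gas.

ΔS_universe = 14.2 J/K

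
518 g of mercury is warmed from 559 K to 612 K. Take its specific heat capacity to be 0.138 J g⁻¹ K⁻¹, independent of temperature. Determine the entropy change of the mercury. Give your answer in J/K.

ΔS = ∫dQ_rev/T = m c ln(T₂/T₁) = 518 × 0.138 × ln(612/559) = 6.48 J/K.

ΔS = 6.48 J/K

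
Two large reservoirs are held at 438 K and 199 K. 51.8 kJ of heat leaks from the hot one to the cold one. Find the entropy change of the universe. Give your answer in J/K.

ΔS_hot = −Q/T_H = −51800/438 = -118.3 J/K and ΔS_cold = +Q/T_C = 51800/199 = 260.3 J/K.
ΔS_total = -118.3 + 260.3 = 142 J/K, positive as the second law requires.

ΔS_total = 142 J/K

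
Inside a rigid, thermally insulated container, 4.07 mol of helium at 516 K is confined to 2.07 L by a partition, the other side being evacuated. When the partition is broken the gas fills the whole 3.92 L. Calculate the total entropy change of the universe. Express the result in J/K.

For an ideal gas in free expansion Q = 0 and W = 0, so T is unchanged.
Entropy is a state function; using a reversible isothermal path, ΔS_gas = nR ln(V₂/V₁) = 4.07 × 8.314 × ln(3.92/2.07) = 21.6 J/K.
The insulated surroundings exchange no heat, so ΔS_surr = 0 and ΔS_universe = ΔS_gas.

ΔS_universe = 21.6 J/K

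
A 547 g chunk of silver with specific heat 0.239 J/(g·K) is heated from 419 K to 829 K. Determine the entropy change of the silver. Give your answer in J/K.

ΔS = 89.2 J/K

ΔS = ∫dQ_rev/T = m c ln(T₂/T₁) = 547 × 0.239 × ln(829/419) = 89.2 J/K.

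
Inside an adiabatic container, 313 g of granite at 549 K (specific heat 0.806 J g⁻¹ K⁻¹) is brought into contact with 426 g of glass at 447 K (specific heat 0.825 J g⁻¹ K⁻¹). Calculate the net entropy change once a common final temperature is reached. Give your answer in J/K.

Energy balance: T_f = (m₁c₁T₁ + m₂c₂T₂)/(m₁c₁ + m₂c₂) = 489.62 K.
ΔS₁ = m₁c₁ ln(T_f/T₁) = 252.278 × ln(489.62/549) = -28.88 J/K.
ΔS₂ = m₂c₂ ln(T_f/T₂) = 351.45 × ln(489.62/447) = 32.01 J/K.
ΔS_total = -28.88 + 32.01 = 3.13 J/K.

ΔS_total = 3.13 J/K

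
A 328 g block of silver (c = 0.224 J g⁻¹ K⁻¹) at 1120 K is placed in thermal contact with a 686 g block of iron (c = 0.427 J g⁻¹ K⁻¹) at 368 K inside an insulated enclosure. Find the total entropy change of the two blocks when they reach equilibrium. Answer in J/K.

Energy balance: T_f = (m₁c₁T₁ + m₂c₂T₂)/(m₁c₁ + m₂c₂) = 518.8 K.
ΔS₁ = m₁c₁ ln(T_f/T₁) = 73.472 × ln(518.8/1120) = -56.54 J/K.
ΔS₂ = m₂c₂ ln(T_f/T₂) = 292.922 × ln(518.8/368) = 100.6 J/K.
ΔS_total = -56.54 + 100.6 = 44.1 J/K.

ΔS_total = 44.1 J/K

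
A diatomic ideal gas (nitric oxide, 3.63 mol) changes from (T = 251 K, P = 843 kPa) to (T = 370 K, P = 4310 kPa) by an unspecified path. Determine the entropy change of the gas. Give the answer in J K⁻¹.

ΔS = -8.26 J/K

ΔS = nC_p ln(T₂/T₁) − nR ln(P₂/P₁), with C_p = 7R/2 = 29.1 J mol⁻¹ K⁻¹ for a diatomic ideal gas.
ΔS = 3.63 × [29.1 × ln(370/251) − 8.314 × ln(4310/843)] = -8.26 J/K.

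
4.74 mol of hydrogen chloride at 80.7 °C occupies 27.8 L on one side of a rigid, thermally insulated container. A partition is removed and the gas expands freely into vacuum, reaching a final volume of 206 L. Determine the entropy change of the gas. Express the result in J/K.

No heat is exchanged and no work is done, so the ideal-gas temperature stays constant.
Entropy is a state function; using a reversible isothermal path, ΔS_gas = nR ln(V₂/V₁) = 4.74 × 8.314 × ln(206/27.8) = 78.9 J/K.

ΔS_gas = 78.9 J/K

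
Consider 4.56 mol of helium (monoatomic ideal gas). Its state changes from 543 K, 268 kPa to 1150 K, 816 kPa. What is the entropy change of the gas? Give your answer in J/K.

ΔS = nC_p ln(T₂/T₁) − nR ln(P₂/P₁), with C_p = 5R/2 = 20.79 J mol⁻¹ K⁻¹ for a monoatomic ideal gas.
ΔS = 4.56 × [20.79 × ln(1150/543) − 8.314 × ln(816/268)] = 28.9 J/K.

ΔS = 28.9 J/K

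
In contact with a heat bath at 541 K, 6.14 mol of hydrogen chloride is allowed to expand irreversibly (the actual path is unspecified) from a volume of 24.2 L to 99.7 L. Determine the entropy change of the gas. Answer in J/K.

ΔS_gas = 72.3 J/K

Entropy is a state function, so ΔS_gas depends only on the end states.
For an isothermal ideal gas ΔS_gas = nR ln(V₂/V₁) = 6.14 × 8.314 × ln(99.7/24.2) = 72.3 J/K.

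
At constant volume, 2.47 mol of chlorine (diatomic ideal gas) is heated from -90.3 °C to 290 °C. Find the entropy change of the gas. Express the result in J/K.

In kelvin: T₁ = 182.85 K, T₂ = 563.15 K. At constant volume, ΔS = nC_V ln(T₂/T₁) with C_V = 5R/2 = 20.79 J mol⁻¹ K⁻¹.
ΔS = 2.47 × 20.79 × ln(563.15/182.85) = 57.8 J/K.

ΔS = 57.8 J/K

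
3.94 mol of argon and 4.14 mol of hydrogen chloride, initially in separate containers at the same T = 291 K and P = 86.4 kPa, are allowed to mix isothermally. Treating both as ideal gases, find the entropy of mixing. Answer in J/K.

ΔS_mix = 46.5 J/K

Mole fractions: x_A = 3.94/8.08 = 0.488, x_B = 0.512.
ΔS_mix = −R(n_A ln x_A + n_B ln x_B) = −8.314 × (3.94 ln 0.488 + 4.14 ln 0.512) = 46.5 J/K.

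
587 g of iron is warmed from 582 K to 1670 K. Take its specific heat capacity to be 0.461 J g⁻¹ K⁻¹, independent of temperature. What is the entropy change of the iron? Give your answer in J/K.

ΔS = ∫dQ_rev/T = m c ln(T₂/T₁) = 587 × 0.461 × ln(1670/582) = 285 J/K.

ΔS = 285 J/K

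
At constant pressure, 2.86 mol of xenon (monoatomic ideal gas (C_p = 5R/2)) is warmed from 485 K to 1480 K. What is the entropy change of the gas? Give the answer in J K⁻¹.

At constant pressure, ΔS = nC_p ln(T₂/T₁) with C_p = 5R/2 = 20.79 J mol⁻¹ K⁻¹.
ΔS = 2.86 × 20.79 × ln(1480/485) = 66.3 J/K.

ΔS = 66.3 J/K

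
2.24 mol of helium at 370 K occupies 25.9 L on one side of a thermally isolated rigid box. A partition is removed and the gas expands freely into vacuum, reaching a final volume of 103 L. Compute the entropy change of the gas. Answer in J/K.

For an ideal gas in free expansion Q = 0 and W = 0, so T is unchanged.
Entropy is a state function; using a reversible isothermal path, ΔS_gas = nR ln(V₂/V₁) = 2.24 × 8.314 × ln(103/25.9) = 25.7 J/K.

ΔS_gas = 25.7 J/K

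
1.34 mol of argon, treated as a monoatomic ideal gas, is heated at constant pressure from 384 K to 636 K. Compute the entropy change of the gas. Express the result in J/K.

At constant pressure, ΔS = nC_p ln(T₂/T₁) with C_p = 5R/2 = 20.79 J mol⁻¹ K⁻¹.
ΔS = 1.34 × 20.79 × ln(636/384) = 14.1 J/K.

ΔS = 14.1 J/K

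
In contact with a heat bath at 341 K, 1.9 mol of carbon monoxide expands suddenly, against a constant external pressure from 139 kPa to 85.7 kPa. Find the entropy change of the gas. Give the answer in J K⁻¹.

Entropy is a state function, so ΔS_gas depends only on the end states.
For an isothermal ideal gas ΔS_gas = nR ln(P₁/P₂) = 1.9 × 8.314 × ln(139/85.7) = 7.64 J/K.

ΔS_gas = 7.64 J/K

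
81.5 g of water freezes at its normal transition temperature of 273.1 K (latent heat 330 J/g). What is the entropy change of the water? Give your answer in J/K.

ΔS = -98.5 J/K

Heat released by the substance: Q = −mL = −81.5 × 330 = −26895 J.
At constant T, ΔS = Q_rev/T = −26895 / 273.1 = -98.5 J/K.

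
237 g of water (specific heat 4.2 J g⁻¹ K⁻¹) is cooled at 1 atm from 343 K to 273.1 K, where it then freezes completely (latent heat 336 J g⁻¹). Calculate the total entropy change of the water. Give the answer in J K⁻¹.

Cooling step: ΔS₁ = m c ln(T_tr/T_i) = 237 × 4.2 × ln(273.1/343) = -226.8 J/K.
Phase change: ΔS₂ = −mL/T_tr = −237 × 336 / 273.1 = -291.6 J/K.
ΔS_total = (-226.8) + (-291.6) = -518 J/K.

ΔS = -518 J/K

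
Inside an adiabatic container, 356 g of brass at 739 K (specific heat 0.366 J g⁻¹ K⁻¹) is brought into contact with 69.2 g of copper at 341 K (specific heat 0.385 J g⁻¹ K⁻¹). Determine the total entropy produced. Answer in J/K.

Energy balance: T_f = (m₁c₁T₁ + m₂c₂T₂)/(m₁c₁ + m₂c₂) = 671.43 K.
ΔS₁ = m₁c₁ ln(T_f/T₁) = 130.296 × ln(671.43/739) = -12.49 J/K.
ΔS₂ = m₂c₂ ln(T_f/T₂) = 26.642 × ln(671.43/341) = 18.05 J/K.
ΔS_total = -12.49 + 18.05 = 5.56 J/K.

ΔS_total = 5.56 J/K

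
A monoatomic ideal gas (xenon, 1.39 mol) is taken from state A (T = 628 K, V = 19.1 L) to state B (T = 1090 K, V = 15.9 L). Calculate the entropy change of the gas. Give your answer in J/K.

ΔS = 7.44 J/K

Entropy is a state function: ΔS = nC_V ln(T₂/T₁) + nR ln(V₂/V₁), with C_V = 3R/2 = 12.47 J mol⁻¹ K⁻¹ for a monoatomic ideal gas.
ΔS = 1.39 × [12.47 × ln(1090/628) + 8.314 × ln(15.9/19.1)] = 7.44 J/K.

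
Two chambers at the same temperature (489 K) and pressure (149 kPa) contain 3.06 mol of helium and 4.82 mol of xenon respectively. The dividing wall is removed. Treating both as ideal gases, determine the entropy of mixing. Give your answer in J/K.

Mole fractions: x_A = 3.06/7.88 = 0.388, x_B = 0.612.
ΔS_mix = −R(n_A ln x_A + n_B ln x_B) = −8.314 × (3.06 ln 0.388 + 4.82 ln 0.612) = 43.8 J/K.

ΔS_mix = 43.8 J/K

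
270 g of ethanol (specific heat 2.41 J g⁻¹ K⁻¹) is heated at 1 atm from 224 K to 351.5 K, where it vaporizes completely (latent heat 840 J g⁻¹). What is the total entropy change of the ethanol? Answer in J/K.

ΔS = 938 J/K

Warming step: ΔS₁ = m c ln(T_tr/T_i) = 270 × 2.41 × ln(351.5/224) = 293.2 J/K.
Phase change: ΔS₂ = +mL/T_tr = 270 × 840 / 351.5 = 645.2 J/K.
ΔS_total = (293.2) + (645.2) = 938 J/K.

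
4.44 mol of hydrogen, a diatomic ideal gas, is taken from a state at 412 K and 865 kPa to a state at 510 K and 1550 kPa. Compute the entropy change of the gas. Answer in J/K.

ΔS = 6.04 J/K

ΔS = nC_p ln(T₂/T₁) − nR ln(P₂/P₁), with C_p = 7R/2 = 29.1 J mol⁻¹ K⁻¹ for a diatomic ideal gas.
ΔS = 4.44 × [29.1 × ln(510/412) − 8.314 × ln(1550/865)] = 6.04 J/K.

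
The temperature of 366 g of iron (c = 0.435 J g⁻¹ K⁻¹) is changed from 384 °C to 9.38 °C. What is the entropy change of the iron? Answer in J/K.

In kelvin: T₁ = 657.15 K, T₂ = 282.53 K. ΔS = ∫dQ_rev/T = m c ln(T₂/T₁) = 366 × 0.435 × ln(282.53/657.15) = -134 J/K.

ΔS = -134 J/K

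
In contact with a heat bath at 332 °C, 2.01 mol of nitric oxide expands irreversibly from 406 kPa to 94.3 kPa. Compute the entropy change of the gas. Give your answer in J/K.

ΔS_gas = 24.4 J/K

Entropy is a state function, so ΔS_gas depends only on the end states.
For an isothermal ideal gas ΔS_gas = nR ln(P₁/P₂) = 2.01 × 8.314 × ln(406/94.3) = 24.4 J/K.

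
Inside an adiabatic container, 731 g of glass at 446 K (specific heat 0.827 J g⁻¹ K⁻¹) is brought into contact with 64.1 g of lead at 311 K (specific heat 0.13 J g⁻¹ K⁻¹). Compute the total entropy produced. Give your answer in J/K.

ΔS_total = 0.477 J/K

Energy balance: T_f = (m₁c₁T₁ + m₂c₂T₂)/(m₁c₁ + m₂c₂) = 444.16 K.
ΔS₁ = m₁c₁ ln(T_f/T₁) = 604.537 × ln(444.16/446) = -2.493 J/K.
ΔS₂ = m₂c₂ ln(T_f/T₂) = 8.333 × ln(444.16/311) = 2.97 J/K.
ΔS_total = -2.493 + 2.97 = 0.477 J/K.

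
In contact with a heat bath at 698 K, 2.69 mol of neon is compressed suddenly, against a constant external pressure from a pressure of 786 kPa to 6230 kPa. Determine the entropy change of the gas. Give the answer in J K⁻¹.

ΔS_gas = -46.3 J/K

Entropy is a state function, so ΔS_gas depends only on the end states.
For an isothermal ideal gas ΔS_gas = nR ln(P₁/P₂) = 2.69 × 8.314 × ln(786/6230) = -46.3 J/K.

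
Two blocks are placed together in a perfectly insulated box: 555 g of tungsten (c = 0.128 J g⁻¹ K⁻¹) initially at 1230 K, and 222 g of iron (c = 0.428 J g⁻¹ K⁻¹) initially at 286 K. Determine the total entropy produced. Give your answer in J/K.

Energy balance: T_f = (m₁c₁T₁ + m₂c₂T₂)/(m₁c₁ + m₂c₂) = 689.85 K.
ΔS₁ = m₁c₁ ln(T_f/T₁) = 71.04 × ln(689.85/1230) = -41.08 J/K.
ΔS₂ = m₂c₂ ln(T_f/T₂) = 95.016 × ln(689.85/286) = 83.66 J/K.
ΔS_total = -41.08 + 83.66 = 42.6 J/K.

ΔS_total = 42.6 J/K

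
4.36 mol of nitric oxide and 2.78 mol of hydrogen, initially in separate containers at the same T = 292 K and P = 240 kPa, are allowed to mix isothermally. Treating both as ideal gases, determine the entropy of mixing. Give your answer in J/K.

Mole fractions: x_A = 4.36/7.14 = 0.611, x_B = 0.389.
ΔS_mix = −R(n_A ln x_A + n_B ln x_B) = −8.314 × (4.36 ln 0.611 + 2.78 ln 0.389) = 39.7 J/K.

ΔS_mix = 39.7 J/K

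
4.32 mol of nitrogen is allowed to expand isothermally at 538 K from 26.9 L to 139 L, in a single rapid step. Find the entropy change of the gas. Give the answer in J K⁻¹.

ΔS_gas = 59 J/K

Entropy is a state function, so ΔS_gas depends only on the end states.
For an isothermal ideal gas ΔS_gas = nR ln(V₂/V₁) = 4.32 × 8.314 × ln(139/26.9) = 59 J/K.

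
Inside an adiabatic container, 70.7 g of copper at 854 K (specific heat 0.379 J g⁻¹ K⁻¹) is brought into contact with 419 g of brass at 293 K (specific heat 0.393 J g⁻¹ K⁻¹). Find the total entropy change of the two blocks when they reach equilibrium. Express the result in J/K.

ΔS_total = 16.8 J/K

Energy balance: T_f = (m₁c₁T₁ + m₂c₂T₂)/(m₁c₁ + m₂c₂) = 371.51 K.
ΔS₁ = m₁c₁ ln(T_f/T₁) = 26.7953 × ln(371.51/854) = -22.3 J/K.
ΔS₂ = m₂c₂ ln(T_f/T₂) = 164.667 × ln(371.51/293) = 39.09 J/K.
ΔS_total = -22.3 + 39.09 = 16.8 J/K.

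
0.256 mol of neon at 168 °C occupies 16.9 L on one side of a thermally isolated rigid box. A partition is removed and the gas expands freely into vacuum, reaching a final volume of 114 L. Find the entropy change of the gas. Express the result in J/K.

For an ideal gas in free expansion Q = 0 and W = 0, so T is unchanged.
Entropy is a state function; using a reversible isothermal path, ΔS_gas = nR ln(V₂/V₁) = 0.256 × 8.314 × ln(114/16.9) = 4.06 J/K.

ΔS_gas = 4.06 J/K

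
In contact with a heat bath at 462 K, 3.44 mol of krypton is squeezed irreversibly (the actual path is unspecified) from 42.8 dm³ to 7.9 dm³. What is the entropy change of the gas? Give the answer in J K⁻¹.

ΔS_gas = -48.3 J/K

Entropy is a state function, so ΔS_gas depends only on the end states.
For an isothermal ideal gas ΔS_gas = nR ln(V₂/V₁) = 3.44 × 8.314 × ln(7.9/42.8) = -48.3 J/K.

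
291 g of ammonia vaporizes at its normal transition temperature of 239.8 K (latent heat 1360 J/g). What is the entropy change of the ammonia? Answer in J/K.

Heat absorbed by the substance: Q = mL = 291 × 1360 = 395760 J.
At constant T, ΔS = Q_rev/T = 395760 / 239.8 = 1650 J/K.

ΔS = 1650 J/K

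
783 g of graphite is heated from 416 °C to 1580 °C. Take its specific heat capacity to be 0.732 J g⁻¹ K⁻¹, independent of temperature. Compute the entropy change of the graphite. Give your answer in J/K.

In kelvin: T₁ = 689.15 K, T₂ = 1853.15 K. ΔS = ∫dQ_rev/T = m c ln(T₂/T₁) = 783 × 0.732 × ln(1853.15/689.15) = 567 J/K.

ΔS = 567 J/K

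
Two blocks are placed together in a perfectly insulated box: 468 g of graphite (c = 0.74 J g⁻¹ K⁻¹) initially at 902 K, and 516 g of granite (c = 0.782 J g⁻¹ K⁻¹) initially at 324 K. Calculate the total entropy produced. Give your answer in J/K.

ΔS_total = 96.1 J/K

Energy balance: T_f = (m₁c₁T₁ + m₂c₂T₂)/(m₁c₁ + m₂c₂) = 590.96 K.
ΔS₁ = m₁c₁ ln(T_f/T₁) = 346.32 × ln(590.96/902) = -146.4 J/K.
ΔS₂ = m₂c₂ ln(T_f/T₂) = 403.512 × ln(590.96/324) = 242.5 J/K.
ΔS_total = -146.4 + 242.5 = 96.1 J/K.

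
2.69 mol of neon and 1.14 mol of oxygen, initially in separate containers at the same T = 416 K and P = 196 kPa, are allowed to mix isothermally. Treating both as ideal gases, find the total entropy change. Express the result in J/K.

ΔS_mix = 19.4 J/K

Mole fractions: x_A = 2.69/3.83 = 0.702, x_B = 0.298.
ΔS_mix = −R(n_A ln x_A + n_B ln x_B) = −8.314 × (2.69 ln 0.702 + 1.14 ln 0.298) = 19.4 J/K.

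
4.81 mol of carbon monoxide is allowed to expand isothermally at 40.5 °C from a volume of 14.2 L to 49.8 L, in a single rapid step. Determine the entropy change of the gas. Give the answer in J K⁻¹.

ΔS_gas = 50.2 J/K

Entropy is a state function, so ΔS_gas depends only on the end states.
For an isothermal ideal gas ΔS_gas = nR ln(V₂/V₁) = 4.81 × 8.314 × ln(49.8/14.2) = 50.2 J/K.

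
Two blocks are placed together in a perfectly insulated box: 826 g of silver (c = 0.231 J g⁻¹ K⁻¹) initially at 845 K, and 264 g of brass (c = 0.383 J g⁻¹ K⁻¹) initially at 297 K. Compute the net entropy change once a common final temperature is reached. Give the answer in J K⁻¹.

ΔS_total = 31.5 J/K

Energy balance: T_f = (m₁c₁T₁ + m₂c₂T₂)/(m₁c₁ + m₂c₂) = 655.19 K.
ΔS₁ = m₁c₁ ln(T_f/T₁) = 190.806 × ln(655.19/845) = -48.54 J/K.
ΔS₂ = m₂c₂ ln(T_f/T₂) = 101.112 × ln(655.19/297) = 80 J/K.
ΔS_total = -48.54 + 80 = 31.5 J/K.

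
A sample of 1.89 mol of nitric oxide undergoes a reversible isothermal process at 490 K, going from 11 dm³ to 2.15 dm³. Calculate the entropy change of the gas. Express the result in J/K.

ΔS_gas = -25.7 J/K

For an isothermal ideal gas ΔS_gas = nR ln(V₂/V₁) = 1.89 × 8.314 × ln(2.15/11) = -25.7 J/K.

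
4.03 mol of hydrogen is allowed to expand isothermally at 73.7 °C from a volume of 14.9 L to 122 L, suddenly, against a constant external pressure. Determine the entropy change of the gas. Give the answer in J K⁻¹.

Entropy is a state function, so ΔS_gas depends only on the end states.
For an isothermal ideal gas ΔS_gas = nR ln(V₂/V₁) = 4.03 × 8.314 × ln(122/14.9) = 70.5 J/K.

ΔS_gas = 70.5 J/K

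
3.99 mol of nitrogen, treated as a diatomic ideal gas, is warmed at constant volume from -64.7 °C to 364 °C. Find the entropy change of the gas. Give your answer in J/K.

ΔS = 92.7 J/K

In kelvin: T₁ = 208.45 K, T₂ = 637.15 K. At constant volume, ΔS = nC_V ln(T₂/T₁) with C_V = 5R/2 = 20.79 J mol⁻¹ K⁻¹.
ΔS = 3.99 × 20.79 × ln(637.15/208.45) = 92.7 J/K.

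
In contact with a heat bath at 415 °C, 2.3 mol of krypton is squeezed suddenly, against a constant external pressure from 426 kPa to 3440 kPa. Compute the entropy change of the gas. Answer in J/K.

ΔS_gas = -39.9 J/K

Entropy is a state function, so ΔS_gas depends only on the end states.
For an isothermal ideal gas ΔS_gas = nR ln(P₁/P₂) = 2.3 × 8.314 × ln(426/3440) = -39.9 J/K.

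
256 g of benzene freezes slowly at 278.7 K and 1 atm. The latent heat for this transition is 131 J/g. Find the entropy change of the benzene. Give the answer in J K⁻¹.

ΔS = -120 J/K

Heat released by the substance: Q = −mL = −256 × 131 = −33536 J.
At constant T, ΔS = Q_rev/T = −33536 / 278.7 = -120 J/K.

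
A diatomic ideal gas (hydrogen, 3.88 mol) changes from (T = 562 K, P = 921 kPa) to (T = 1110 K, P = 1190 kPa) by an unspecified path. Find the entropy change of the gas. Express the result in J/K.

ΔS = nC_p ln(T₂/T₁) − nR ln(P₂/P₁), with C_p = 7R/2 = 29.1 J mol⁻¹ K⁻¹ for a diatomic ideal gas.
ΔS = 3.88 × [29.1 × ln(1110/562) − 8.314 × ln(1190/921)] = 68.6 J/K.

ΔS = 68.6 J/K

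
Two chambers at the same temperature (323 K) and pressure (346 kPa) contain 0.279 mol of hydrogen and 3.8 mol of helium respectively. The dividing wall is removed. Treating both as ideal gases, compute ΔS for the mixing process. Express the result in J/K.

ΔS_mix = 8.46 J/K

Mole fractions: x_A = 0.279/4.08 = 0.0684, x_B = 0.932.
ΔS_mix = −R(n_A ln x_A + n_B ln x_B) = −8.314 × (0.279 ln 0.0684 + 3.8 ln 0.932) = 8.46 J/K.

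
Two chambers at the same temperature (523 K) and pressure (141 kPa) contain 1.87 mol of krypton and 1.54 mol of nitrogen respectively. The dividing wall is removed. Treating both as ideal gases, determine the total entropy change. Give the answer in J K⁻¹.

Mole fractions: x_A = 1.87/3.41 = 0.548, x_B = 0.452.
ΔS_mix = −R(n_A ln x_A + n_B ln x_B) = −8.314 × (1.87 ln 0.548 + 1.54 ln 0.452) = 19.5 J/K.

ΔS_mix = 19.5 J/K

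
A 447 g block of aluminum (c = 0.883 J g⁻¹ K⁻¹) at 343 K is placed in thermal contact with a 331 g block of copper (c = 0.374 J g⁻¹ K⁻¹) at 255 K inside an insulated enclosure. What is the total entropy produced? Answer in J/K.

ΔS_total = 3.93 J/K

Energy balance: T_f = (m₁c₁T₁ + m₂c₂T₂)/(m₁c₁ + m₂c₂) = 321.99 K.
ΔS₁ = m₁c₁ ln(T_f/T₁) = 394.701 × ln(321.99/343) = -24.95 J/K.
ΔS₂ = m₂c₂ ln(T_f/T₂) = 123.794 × ln(321.99/255) = 28.88 J/K.
ΔS_total = -24.95 + 28.88 = 3.93 J/K.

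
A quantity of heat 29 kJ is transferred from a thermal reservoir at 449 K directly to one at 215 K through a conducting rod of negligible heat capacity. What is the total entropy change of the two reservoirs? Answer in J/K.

ΔS_hot = −Q/T_H = −29000/449 = -64.59 J/K and ΔS_cold = +Q/T_C = 29000/215 = 134.9 J/K.
ΔS_total = -64.59 + 134.9 = 70.3 J/K, positive as the second law requires.

ΔS_total = 70.3 J/K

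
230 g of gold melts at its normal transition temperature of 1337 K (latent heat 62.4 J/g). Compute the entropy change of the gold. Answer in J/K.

ΔS = 10.7 J/K

Heat absorbed by the substance: Q = mL = 230 × 62.4 = 14352 J.
At constant T, ΔS = Q_rev/T = 14352 / 1337 = 10.7 J/K.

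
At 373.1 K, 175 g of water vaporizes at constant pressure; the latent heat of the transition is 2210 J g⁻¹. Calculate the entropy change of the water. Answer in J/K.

Heat absorbed by the substance: Q = mL = 175 × 2210 = 386750 J.
At constant T, ΔS = Q_rev/T = 386750 / 373.1 = 1040 J/K.

ΔS = 1040 J/K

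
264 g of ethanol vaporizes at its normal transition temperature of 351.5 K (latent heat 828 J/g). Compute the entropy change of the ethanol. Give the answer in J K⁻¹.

Heat absorbed by the substance: Q = mL = 264 × 828 = 218592 J.
At constant T, ΔS = Q_rev/T = 218592 / 351.5 = 622 J/K.

ΔS = 622 J/K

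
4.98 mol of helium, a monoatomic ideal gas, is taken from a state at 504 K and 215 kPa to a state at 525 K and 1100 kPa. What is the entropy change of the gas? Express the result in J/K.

ΔS = -63.4 J/K

ΔS = nC_p ln(T₂/T₁) − nR ln(P₂/P₁), with C_p = 5R/2 = 20.79 J mol⁻¹ K⁻¹ for a monoatomic ideal gas.
ΔS = 4.98 × [20.79 × ln(525/504) − 8.314 × ln(1100/215)] = -63.4 J/K.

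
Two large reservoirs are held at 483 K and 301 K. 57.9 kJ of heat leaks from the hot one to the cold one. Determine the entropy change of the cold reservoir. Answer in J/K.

The cold reservoir gains heat Q, so ΔS_cold = +Q/T_C = 57900/301 = 192 J/K.

ΔS_cold = 192 J/K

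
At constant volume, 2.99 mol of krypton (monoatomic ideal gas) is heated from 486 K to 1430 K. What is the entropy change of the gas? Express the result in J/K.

ΔS = 40.2 J/K

At constant volume, ΔS = nC_V ln(T₂/T₁) with C_V = 3R/2 = 12.47 J mol⁻¹ K⁻¹.
ΔS = 2.99 × 12.47 × ln(1430/486) = 40.2 J/K.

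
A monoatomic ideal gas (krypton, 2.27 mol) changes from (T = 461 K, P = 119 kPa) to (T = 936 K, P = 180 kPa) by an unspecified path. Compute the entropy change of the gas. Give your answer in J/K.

ΔS = 25.6 J/K

ΔS = nC_p ln(T₂/T₁) − nR ln(P₂/P₁), with C_p = 5R/2 = 20.79 J mol⁻¹ K⁻¹ for a monoatomic ideal gas.
ΔS = 2.27 × [20.79 × ln(936/461) − 8.314 × ln(180/119)] = 25.6 J/K.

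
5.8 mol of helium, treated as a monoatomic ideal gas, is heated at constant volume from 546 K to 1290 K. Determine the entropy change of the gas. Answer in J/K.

At constant volume, ΔS = nC_V ln(T₂/T₁) with C_V = 3R/2 = 12.47 J mol⁻¹ K⁻¹.
ΔS = 5.8 × 12.47 × ln(1290/546) = 62.2 J/K.

ΔS = 62.2 J/K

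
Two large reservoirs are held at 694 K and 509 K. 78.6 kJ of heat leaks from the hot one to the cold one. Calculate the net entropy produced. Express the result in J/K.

ΔS_total = 41.2 J/K

ΔS_hot = −Q/T_H = −78600/694 = -113.26 J/K and ΔS_cold = +Q/T_C = 78600/509 = 154.42 J/K.
ΔS_total = -113.26 + 154.42 = 41.2 J/K, positive as the second law requires.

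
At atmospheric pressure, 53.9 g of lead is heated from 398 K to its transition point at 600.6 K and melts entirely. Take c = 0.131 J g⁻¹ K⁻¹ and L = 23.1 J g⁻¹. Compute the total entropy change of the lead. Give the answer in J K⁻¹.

Warming step: ΔS₁ = m c ln(T_tr/T_i) = 53.9 × 0.131 × ln(600.6/398) = 2.905 J/K.
Phase change: ΔS₂ = +mL/T_tr = 53.9 × 23.1 / 600.6 = 2.073 J/K.
ΔS_total = (2.905) + (2.073) = 4.98 J/K.

ΔS = 4.98 J/K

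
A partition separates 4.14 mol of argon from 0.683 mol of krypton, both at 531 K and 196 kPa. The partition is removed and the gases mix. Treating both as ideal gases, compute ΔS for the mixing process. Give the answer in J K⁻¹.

ΔS_mix = 16.4 J/K

Mole fractions: x_A = 4.14/4.82 = 0.858, x_B = 0.142.
ΔS_mix = −R(n_A ln x_A + n_B ln x_B) = −8.314 × (4.14 ln 0.858 + 0.683 ln 0.142) = 16.4 J/K.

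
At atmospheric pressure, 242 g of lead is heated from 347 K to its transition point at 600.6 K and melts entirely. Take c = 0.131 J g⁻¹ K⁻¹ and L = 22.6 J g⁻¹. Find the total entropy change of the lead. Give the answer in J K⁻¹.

ΔS = 26.5 J/K

Warming step: ΔS₁ = m c ln(T_tr/T_i) = 242 × 0.131 × ln(600.6/347) = 17.39 J/K.
Phase change: ΔS₂ = +mL/T_tr = 242 × 22.6 / 600.6 = 9.106 J/K.
ΔS_total = (17.39) + (9.106) = 26.5 J/K.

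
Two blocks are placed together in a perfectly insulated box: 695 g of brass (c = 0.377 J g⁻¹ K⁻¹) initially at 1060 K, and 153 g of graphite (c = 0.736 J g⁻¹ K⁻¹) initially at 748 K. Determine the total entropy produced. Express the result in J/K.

ΔS_total = 4.55 J/K

Energy balance: T_f = (m₁c₁T₁ + m₂c₂T₂)/(m₁c₁ + m₂c₂) = 966.22 K.
ΔS₁ = m₁c₁ ln(T_f/T₁) = 262.015 × ln(966.22/1060) = -24.272 J/K.
ΔS₂ = m₂c₂ ln(T_f/T₂) = 112.608 × ln(966.22/748) = 28.826 J/K.
ΔS_total = -24.272 + 28.826 = 4.55 J/K.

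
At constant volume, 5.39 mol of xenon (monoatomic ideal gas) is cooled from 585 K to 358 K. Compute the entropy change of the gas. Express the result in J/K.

ΔS = -33 J/K

At constant volume, ΔS = nC_V ln(T₂/T₁) with C_V = 3R/2 = 12.47 J mol⁻¹ K⁻¹.
ΔS = 5.39 × 12.47 × ln(358/585) = -33 J/K.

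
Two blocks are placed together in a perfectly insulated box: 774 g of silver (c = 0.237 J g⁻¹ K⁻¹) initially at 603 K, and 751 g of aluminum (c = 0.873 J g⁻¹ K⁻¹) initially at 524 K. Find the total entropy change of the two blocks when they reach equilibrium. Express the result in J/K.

Energy balance: T_f = (m₁c₁T₁ + m₂c₂T₂)/(m₁c₁ + m₂c₂) = 541.27 K.
ΔS₁ = m₁c₁ ln(T_f/T₁) = 183.438 × ln(541.27/603) = -19.81 J/K.
ΔS₂ = m₂c₂ ln(T_f/T₂) = 655.623 × ln(541.27/524) = 21.26 J/K.
ΔS_total = -19.81 + 21.26 = 1.45 J/K.

ΔS_total = 1.45 J/K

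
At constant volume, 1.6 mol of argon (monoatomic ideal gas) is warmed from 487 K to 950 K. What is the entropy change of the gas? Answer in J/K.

ΔS = 13.3 J/K

At constant volume, ΔS = nC_V ln(T₂/T₁) with C_V = 3R/2 = 12.47 J mol⁻¹ K⁻¹.
ΔS = 1.6 × 12.47 × ln(950/487) = 13.3 J/K.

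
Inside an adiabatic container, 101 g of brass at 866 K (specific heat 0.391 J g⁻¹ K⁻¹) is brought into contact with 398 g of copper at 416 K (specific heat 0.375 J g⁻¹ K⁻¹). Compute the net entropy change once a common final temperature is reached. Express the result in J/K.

ΔS_total = 9.55 J/K

Energy balance: T_f = (m₁c₁T₁ + m₂c₂T₂)/(m₁c₁ + m₂c₂) = 510.16 K.
ΔS₁ = m₁c₁ ln(T_f/T₁) = 39.491 × ln(510.16/866) = -20.9 J/K.
ΔS₂ = m₂c₂ ln(T_f/T₂) = 149.25 × ln(510.16/416) = 30.45 J/K.
ΔS_total = -20.9 + 30.45 = 9.55 J/K.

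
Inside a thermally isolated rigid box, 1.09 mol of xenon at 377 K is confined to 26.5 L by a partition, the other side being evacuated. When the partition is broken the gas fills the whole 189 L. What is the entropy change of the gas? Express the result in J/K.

ΔS_gas = 17.8 J/K

No heat is exchanged and no work is done, so the ideal-gas temperature stays constant.
Entropy is a state function; using a reversible isothermal path, ΔS_gas = nR ln(V₂/V₁) = 1.09 × 8.314 × ln(189/26.5) = 17.8 J/K.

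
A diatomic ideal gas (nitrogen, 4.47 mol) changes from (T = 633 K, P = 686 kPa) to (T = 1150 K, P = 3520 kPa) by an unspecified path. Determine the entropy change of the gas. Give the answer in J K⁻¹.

ΔS = nC_p ln(T₂/T₁) − nR ln(P₂/P₁), with C_p = 7R/2 = 29.1 J mol⁻¹ K⁻¹ for a diatomic ideal gas.
ΔS = 4.47 × [29.1 × ln(1150/633) − 8.314 × ln(3520/686)] = 16.9 J/K.

ΔS = 16.9 J/K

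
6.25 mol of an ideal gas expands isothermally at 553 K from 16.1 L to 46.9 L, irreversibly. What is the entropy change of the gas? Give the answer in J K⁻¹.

Entropy is a state function, so ΔS_gas depends only on the end states.
For an isothermal ideal gas ΔS_gas = nR ln(V₂/V₁) = 6.25 × 8.314 × ln(46.9/16.1) = 55.6 J/K.

ΔS_gas = 55.6 J/K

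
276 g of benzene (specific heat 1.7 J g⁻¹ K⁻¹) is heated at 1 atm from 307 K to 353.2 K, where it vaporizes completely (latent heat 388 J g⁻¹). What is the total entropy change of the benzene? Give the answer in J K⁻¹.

ΔS = 369 J/K

Warming step: ΔS₁ = m c ln(T_tr/T_i) = 276 × 1.7 × ln(353.2/307) = 65.78 J/K.
Phase change: ΔS₂ = +mL/T_tr = 276 × 388 / 353.2 = 303.2 J/K.
ΔS_total = (65.78) + (303.2) = 369 J/K.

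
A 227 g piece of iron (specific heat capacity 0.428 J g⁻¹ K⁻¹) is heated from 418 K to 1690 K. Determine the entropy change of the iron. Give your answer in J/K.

ΔS = ∫dQ_rev/T = m c ln(T₂/T₁) = 227 × 0.428 × ln(1690/418) = 136 J/K.

ΔS = 136 J/K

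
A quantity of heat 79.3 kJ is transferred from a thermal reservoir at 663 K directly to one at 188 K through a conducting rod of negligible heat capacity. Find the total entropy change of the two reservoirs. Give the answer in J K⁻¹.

ΔS_total = 302 J/K

ΔS_hot = −Q/T_H = −79300/663 = -119.6 J/K and ΔS_cold = +Q/T_C = 79300/188 = 421.8 J/K.
ΔS_total = -119.6 + 421.8 = 302 J/K, positive as the second law requires.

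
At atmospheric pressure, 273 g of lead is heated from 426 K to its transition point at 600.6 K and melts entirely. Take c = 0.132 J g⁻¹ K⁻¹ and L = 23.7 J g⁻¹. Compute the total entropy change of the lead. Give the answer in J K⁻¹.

Warming step: ΔS₁ = m c ln(T_tr/T_i) = 273 × 0.132 × ln(600.6/426) = 12.378 J/K.
Phase change: ΔS₂ = +mL/T_tr = 273 × 23.7 / 600.6 = 10.773 J/K.
ΔS_total = (12.378) + (10.773) = 23.2 J/K.

ΔS = 23.2 J/K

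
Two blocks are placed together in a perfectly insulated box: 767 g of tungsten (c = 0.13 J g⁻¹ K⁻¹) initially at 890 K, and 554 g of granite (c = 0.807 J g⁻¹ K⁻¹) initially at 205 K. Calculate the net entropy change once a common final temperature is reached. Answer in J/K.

Energy balance: T_f = (m₁c₁T₁ + m₂c₂T₂)/(m₁c₁ + m₂c₂) = 329.91 K.
ΔS₁ = m₁c₁ ln(T_f/T₁) = 99.71 × ln(329.91/890) = -98.95 J/K.
ΔS₂ = m₂c₂ ln(T_f/T₂) = 447.078 × ln(329.91/205) = 212.7 J/K.
ΔS_total = -98.95 + 212.7 = 114 J/K.

ΔS_total = 114 J/K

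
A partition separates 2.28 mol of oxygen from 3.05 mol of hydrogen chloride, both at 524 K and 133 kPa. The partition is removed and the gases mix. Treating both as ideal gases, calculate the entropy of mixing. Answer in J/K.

ΔS_mix = 30.3 J/K

Mole fractions: x_A = 2.28/5.33 = 0.428, x_B = 0.572.
ΔS_mix = −R(n_A ln x_A + n_B ln x_B) = −8.314 × (2.28 ln 0.428 + 3.05 ln 0.572) = 30.3 J/K.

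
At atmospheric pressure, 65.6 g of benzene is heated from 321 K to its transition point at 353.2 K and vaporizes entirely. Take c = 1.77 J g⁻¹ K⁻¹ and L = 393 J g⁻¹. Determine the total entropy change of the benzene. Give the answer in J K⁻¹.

Warming step: ΔS₁ = m c ln(T_tr/T_i) = 65.6 × 1.77 × ln(353.2/321) = 11.1 J/K.
Phase change: ΔS₂ = +mL/T_tr = 65.6 × 393 / 353.2 = 72.99 J/K.
ΔS_total = (11.1) + (72.99) = 84.1 J/K.

ΔS = 84.1 J/K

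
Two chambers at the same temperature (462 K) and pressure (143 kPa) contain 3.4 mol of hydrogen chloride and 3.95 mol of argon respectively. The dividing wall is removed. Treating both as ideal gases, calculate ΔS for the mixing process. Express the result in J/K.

ΔS_mix = 42.2 J/K

Mole fractions: x_A = 3.4/7.35 = 0.463, x_B = 0.537.
ΔS_mix = −R(n_A ln x_A + n_B ln x_B) = −8.314 × (3.4 ln 0.463 + 3.95 ln 0.537) = 42.2 J/K.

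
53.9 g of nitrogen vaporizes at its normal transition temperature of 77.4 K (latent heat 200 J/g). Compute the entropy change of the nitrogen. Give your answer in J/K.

ΔS = 139 J/K

Heat absorbed by the substance: Q = mL = 53.9 × 200 = 10780 J.
At constant T, ΔS = Q_rev/T = 10780 / 77.4 = 139 J/K.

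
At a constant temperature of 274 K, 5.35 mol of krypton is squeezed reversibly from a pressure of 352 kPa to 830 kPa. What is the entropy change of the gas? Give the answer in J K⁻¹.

For an isothermal ideal gas ΔS_gas = nR ln(P₁/P₂) = 5.35 × 8.314 × ln(352/830) = -38.2 J/K.

ΔS_gas = -38.2 J/K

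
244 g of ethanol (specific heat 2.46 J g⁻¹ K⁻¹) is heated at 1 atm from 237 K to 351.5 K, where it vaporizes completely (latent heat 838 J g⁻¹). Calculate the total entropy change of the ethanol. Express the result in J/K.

Warming step: ΔS₁ = m c ln(T_tr/T_i) = 244 × 2.46 × ln(351.5/237) = 236.6 J/K.
Phase change: ΔS₂ = +mL/T_tr = 244 × 838 / 351.5 = 581.7 J/K.
ΔS_total = (236.6) + (581.7) = 818 J/K.

ΔS = 818 J/K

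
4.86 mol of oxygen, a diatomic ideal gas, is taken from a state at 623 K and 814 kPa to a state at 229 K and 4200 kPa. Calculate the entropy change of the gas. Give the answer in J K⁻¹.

ΔS = -208 J/K

ΔS = nC_p ln(T₂/T₁) − nR ln(P₂/P₁), with C_p = 7R/2 = 29.1 J mol⁻¹ K⁻¹ for a diatomic ideal gas.
ΔS = 4.86 × [29.1 × ln(229/623) − 8.314 × ln(4200/814)] = -208 J/K.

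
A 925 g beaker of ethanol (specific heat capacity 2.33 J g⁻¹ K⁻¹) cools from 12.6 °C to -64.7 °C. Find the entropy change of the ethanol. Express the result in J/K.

In kelvin: T₁ = 285.75 K, T₂ = 208.45 K. ΔS = ∫dQ_rev/T = m c ln(T₂/T₁) = 925 × 2.33 × ln(208.45/285.75) = -680 J/K.

ΔS = -680 J/K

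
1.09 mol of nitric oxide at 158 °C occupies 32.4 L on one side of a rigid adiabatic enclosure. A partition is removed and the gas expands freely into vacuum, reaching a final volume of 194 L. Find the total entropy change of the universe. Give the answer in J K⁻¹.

ΔS_universe = 16.2 J/K

No heat is exchanged and no work is done, so the ideal-gas temperature stays constant.
Entropy is a state function; using a reversible isothermal path, ΔS_gas = nR ln(V₂/V₁) = 1.09 × 8.314 × ln(194/32.4) = 16.2 J/K.
The insulated surroundings exchange no heat, so ΔS_surr = 0 and ΔS_universe = ΔS_gas.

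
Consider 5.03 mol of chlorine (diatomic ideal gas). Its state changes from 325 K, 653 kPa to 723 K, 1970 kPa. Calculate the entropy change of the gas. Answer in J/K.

ΔS = 70.9 J/K

ΔS = nC_p ln(T₂/T₁) − nR ln(P₂/P₁), with C_p = 7R/2 = 29.1 J mol⁻¹ K⁻¹ for a diatomic ideal gas.
ΔS = 5.03 × [29.1 × ln(723/325) − 8.314 × ln(1970/653)] = 70.9 J/K.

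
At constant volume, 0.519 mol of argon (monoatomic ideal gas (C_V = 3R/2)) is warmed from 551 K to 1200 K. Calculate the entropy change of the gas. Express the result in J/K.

ΔS = 5.04 J/K

At constant volume, ΔS = nC_V ln(T₂/T₁) with C_V = 3R/2 = 12.47 J mol⁻¹ K⁻¹.
ΔS = 0.519 × 12.47 × ln(1200/551) = 5.04 J/K.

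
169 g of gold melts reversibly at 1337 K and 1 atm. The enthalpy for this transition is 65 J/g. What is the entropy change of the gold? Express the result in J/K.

Heat absorbed by the substance: Q = mL = 169 × 65 = 10985 J.
At constant T, ΔS = Q_rev/T = 10985 / 1337 = 8.22 J/K.

ΔS = 8.22 J/K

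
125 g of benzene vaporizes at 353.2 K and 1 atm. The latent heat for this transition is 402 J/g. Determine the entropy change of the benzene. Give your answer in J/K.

ΔS = 142 J/K

Heat absorbed by the substance: Q = mL = 125 × 402 = 50250 J.
At constant T, ΔS = Q_rev/T = 50250 / 353.2 = 142 J/K.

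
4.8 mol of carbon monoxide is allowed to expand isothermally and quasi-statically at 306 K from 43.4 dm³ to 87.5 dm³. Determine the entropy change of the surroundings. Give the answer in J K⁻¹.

For an isothermal ideal gas ΔS_gas = nR ln(V₂/V₁) = 4.8 × 8.314 × ln(87.5/43.4) = 28 J/K.
The process is reversible, so ΔS_surr = −ΔS_gas = -28 J/K and ΔS_universe = 0.

ΔS_surr = -28 J/K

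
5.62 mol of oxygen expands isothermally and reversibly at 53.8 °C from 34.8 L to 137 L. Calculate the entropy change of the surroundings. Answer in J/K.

For an isothermal ideal gas ΔS_gas = nR ln(V₂/V₁) = 5.62 × 8.314 × ln(137/34.8) = 64 J/K.
The process is reversible, so ΔS_surr = −ΔS_gas = -64 J/K and ΔS_universe = 0.

ΔS_surr = -64 J/K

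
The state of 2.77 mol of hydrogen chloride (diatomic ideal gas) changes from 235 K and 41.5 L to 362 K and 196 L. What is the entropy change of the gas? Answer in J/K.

Entropy is a state function: ΔS = nC_V ln(T₂/T₁) + nR ln(V₂/V₁), with C_V = 5R/2 = 20.79 J mol⁻¹ K⁻¹ for a diatomic ideal gas.
ΔS = 2.77 × [20.79 × ln(362/235) + 8.314 × ln(196/41.5)] = 60.6 J/K.

ΔS = 60.6 J/K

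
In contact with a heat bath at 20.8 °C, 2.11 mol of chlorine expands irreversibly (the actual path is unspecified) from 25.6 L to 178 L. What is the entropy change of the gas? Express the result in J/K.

ΔS_gas = 34 J/K

Entropy is a state function, so ΔS_gas depends only on the end states.
For an isothermal ideal gas ΔS_gas = nR ln(V₂/V₁) = 2.11 × 8.314 × ln(178/25.6) = 34 J/K.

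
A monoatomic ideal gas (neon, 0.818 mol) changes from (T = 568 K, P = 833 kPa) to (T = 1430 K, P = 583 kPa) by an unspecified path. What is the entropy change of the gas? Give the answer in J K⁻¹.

ΔS = nC_p ln(T₂/T₁) − nR ln(P₂/P₁), with C_p = 5R/2 = 20.79 J mol⁻¹ K⁻¹ for a monoatomic ideal gas.
ΔS = 0.818 × [20.79 × ln(1430/568) − 8.314 × ln(583/833)] = 18.1 J/K.

ΔS = 18.1 J/K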